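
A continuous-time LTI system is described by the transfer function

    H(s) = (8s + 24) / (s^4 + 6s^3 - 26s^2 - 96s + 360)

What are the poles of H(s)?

The poles are the roots of the denominator s^4 + 6s^3 - 26s^2 - 96s + 360 = 0.
Trying s = -6: the polynomial evaluates to 0, so (s + 6) is a factor.
Dividing out leaves s^3 - 26s + 60 = 0.
This factors further as (s^2 - 6s + 10)(s + 6) = 0.

s = 3 + j, 3 - j, -6, -6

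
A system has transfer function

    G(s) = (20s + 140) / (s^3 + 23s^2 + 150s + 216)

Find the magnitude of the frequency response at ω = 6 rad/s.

Substitute s = j6: numerator = 140 + j120, denominator = -612 + j684.
|G(j6)| = |140 + j120| / |-612 + j684| = 184.39 / 917.82 ≈ 0.2009.

|G(j6)| ≈ 0.2009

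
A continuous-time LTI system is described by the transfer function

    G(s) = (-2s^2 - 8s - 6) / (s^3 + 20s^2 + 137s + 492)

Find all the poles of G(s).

The poles are the roots of the denominator s^3 + 20s^2 + 137s + 492 = 0.
Trying s = -12: the polynomial evaluates to 0, so (s + 12) is a factor.
Dividing out leaves s^2 + 8s + 41 = 0.
The quadratic formula then gives s = -4 ± 5j.

s = -4 + 5j, -4 - 5j, -12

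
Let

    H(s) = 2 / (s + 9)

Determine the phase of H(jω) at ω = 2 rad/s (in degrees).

∠H(j2) ≈ -12.53°

At s = j2: numerator = 2, denominator = 9 + j2.
∠H = ∠num − ∠den = 0° − (12.529°) = -12.53°.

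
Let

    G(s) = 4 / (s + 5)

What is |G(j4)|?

|G(j4)| ≈ 0.6247

Substitute s = j4: numerator = 4, denominator = 5 + j4.
|G(j4)| = |4| / |5 + j4| = 4 / 6.4031 ≈ 0.6247.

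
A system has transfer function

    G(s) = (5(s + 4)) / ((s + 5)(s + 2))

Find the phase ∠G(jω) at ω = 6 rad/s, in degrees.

At s = j6: numerator = 20 + j30, denominator = -26 + j42.
∠G = ∠num − ∠den = 56.310° − (121.76°) = -65.45°.

∠G(j6) ≈ -65.45°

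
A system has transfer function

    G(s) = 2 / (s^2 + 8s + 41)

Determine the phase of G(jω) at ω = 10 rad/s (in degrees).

∠G(j10) ≈ -126.4°

At s = j10: numerator = 2, denominator = -59 + j80.
∠G = ∠num − ∠den = 0° − (126.41°) = -126.4°.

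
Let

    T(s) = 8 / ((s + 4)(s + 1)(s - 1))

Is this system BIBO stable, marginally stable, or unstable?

The poles can be read from the denominator factors: s = -4, -1, 1.
Since the pole(s) at s = 1 lie in the right half-plane, the system is unstable.

unstable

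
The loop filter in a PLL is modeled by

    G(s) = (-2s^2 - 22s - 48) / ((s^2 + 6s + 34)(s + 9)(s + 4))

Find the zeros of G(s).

s = -3, -8

Set the numerator to zero: -2s^2 - 22s - 48 = 0, i.e. -2·(s^2 + 11s + 24) = 0.
Factoring: (s + 3)(s + 8) = 0.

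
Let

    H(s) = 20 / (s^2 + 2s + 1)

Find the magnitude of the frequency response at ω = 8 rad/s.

Substitute s = j8: numerator = 20, denominator = -63 + j16.
|H(j8)| = |20| / |-63 + j16| = 20 / 65 ≈ 0.3077.

|H(j8)| ≈ 0.3077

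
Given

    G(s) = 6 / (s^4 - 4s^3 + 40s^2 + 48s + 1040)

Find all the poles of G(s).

The poles are the roots of the denominator s^4 - 4s^3 + 40s^2 + 48s + 1040 = 0.
No real roots exist; factor into two real quadratics: (s^2 - 8s + 52)(s^2 + 4s + 20) = 0.
Each quadratic gives a conjugate pair via the quadratic formula.

s = 4 + 6j, 4 - 6j, -2 + 4j, -2 - 4j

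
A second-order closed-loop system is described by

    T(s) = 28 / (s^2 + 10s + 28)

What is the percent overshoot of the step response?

%OS ≈ 0.0115%

Comparing s^2 + 10s + 28 to s^2 + 2ζωₙs + ωₙ²: ωₙ = √28 ≈ 5.292 rad/s and ζ = 10/(2·√28) ≈ 0.9449.
%OS = 100·exp(−πζ/√(1−ζ²)) = 100·exp(−π·0.9449/√(1−0.9449²)) ≈ 0.0115%.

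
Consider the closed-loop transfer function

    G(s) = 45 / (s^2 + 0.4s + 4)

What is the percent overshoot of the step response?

Comparing s^2 + 0.4s + 4 to s^2 + 2ζωₙs + ωₙ²: ωₙ = 2 rad/s and ζ = 0.4/(2·2) = 0.1.
%OS = 100·exp(−πζ/√(1−ζ²)) = 100·exp(−π·0.1/√(1−0.1²)) ≈ 72.9%.

%OS ≈ 72.9%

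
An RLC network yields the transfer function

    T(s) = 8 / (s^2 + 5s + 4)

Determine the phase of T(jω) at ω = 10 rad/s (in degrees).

At s = j10: numerator = 8, denominator = -96 + j50.
∠T = ∠num − ∠den = 0° − (152.49°) = -152.5°.

∠T(j10) ≈ -152.5°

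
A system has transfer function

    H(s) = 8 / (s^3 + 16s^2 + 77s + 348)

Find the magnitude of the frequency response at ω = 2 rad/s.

|H(j2)| ≈ 0.02505

Substitute s = j2: numerator = 8, denominator = 284 + j146.
|H(j2)| = |8| / |284 + j146| = 8 / 319.33 ≈ 0.02505.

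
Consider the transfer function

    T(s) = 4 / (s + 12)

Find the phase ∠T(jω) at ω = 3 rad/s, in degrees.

At s = j3: numerator = 4, denominator = 12 + j3.
∠T = ∠num − ∠den = 0° − (14.036°) = -14.04°.

∠T(j3) ≈ -14.04°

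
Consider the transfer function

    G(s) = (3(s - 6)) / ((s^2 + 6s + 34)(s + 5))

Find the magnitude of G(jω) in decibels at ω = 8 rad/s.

Substitute s = j8: numerator = -18 + j24, denominator = -534.
|G(j8)| = |-18 + j24| / |-534| = 30 / 534 ≈ 0.05618.
In decibels: 20·log₁₀(0.05618) ≈ -25.0 dB.

|G(j8)|_dB ≈ -25.0 dB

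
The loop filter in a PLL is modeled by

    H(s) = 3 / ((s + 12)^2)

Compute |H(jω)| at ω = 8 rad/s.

Substitute s = j8: numerator = 3, denominator = 80 + j192.
|H(j8)| = |3| / |80 + j192| = 3 / 208 ≈ 0.01442.

|H(j8)| ≈ 0.01442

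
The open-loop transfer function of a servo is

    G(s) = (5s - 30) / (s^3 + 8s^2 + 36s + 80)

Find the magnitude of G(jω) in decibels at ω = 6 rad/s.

|G(j6)|_dB ≈ -13.8 dB

Substitute s = j6: numerator = -30 + j30, denominator = -208.
|G(j6)| = |-30 + j30| / |-208| = 42.426 / 208 ≈ 0.2040.
In decibels: 20·log₁₀(0.2040) ≈ -13.8 dB.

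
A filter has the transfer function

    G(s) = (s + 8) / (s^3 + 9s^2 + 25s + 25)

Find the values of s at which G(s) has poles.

The poles are the roots of the denominator s^3 + 9s^2 + 25s + 25 = 0.
Trying s = -5: the polynomial evaluates to 0, so (s + 5) is a factor.
Dividing out leaves s^2 + 4s + 5 = 0.
The quadratic formula then gives s = -2 ± 1j.

s = -5, -2 ± j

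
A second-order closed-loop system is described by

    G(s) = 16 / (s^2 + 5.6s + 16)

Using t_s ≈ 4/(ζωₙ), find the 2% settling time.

Comparing s^2 + 5.6s + 16 to s^2 + 2ζωₙs + ωₙ²: ωₙ = 4 rad/s and ζ = 5.6/(2·4) = 0.7.
ζωₙ = 5.6/2 = 2.8, so t_s ≈ 4/(ζωₙ) = 4/2.8 ≈ 1.429 s.

t_s ≈ 1.429 s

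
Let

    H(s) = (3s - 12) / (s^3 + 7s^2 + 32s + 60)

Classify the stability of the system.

The denominator s^3 + 7s^2 + 32s + 60 factors as (s + 3)(s^2 + 4s + 20), giving poles at s = -3, -2 ± 4j.
Since all poles lie strictly in the left half-plane, the system is stable.

stable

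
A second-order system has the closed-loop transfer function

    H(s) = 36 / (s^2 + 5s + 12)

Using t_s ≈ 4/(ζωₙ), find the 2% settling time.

Comparing s^2 + 5s + 12 to s^2 + 2ζωₙs + ωₙ²: ωₙ = √12 ≈ 3.464 rad/s and ζ = 5/(2·√12) ≈ 0.7217.
ζωₙ = 5/2 = 2.5, so t_s ≈ 4/(ζωₙ) = 4/2.5 = 1.600 s.

t_s ≈ 1.600 s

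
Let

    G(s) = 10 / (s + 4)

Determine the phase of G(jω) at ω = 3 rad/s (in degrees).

At s = j3: numerator = 10, denominator = 4 + j3.
∠G = ∠num − ∠den = 0° − (36.870°) = -36.87°.

∠G(j3) ≈ -36.87°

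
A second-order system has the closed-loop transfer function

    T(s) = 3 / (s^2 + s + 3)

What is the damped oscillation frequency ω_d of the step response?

Comparing s^2 + s + 3 to s^2 + 2ζωₙs + ωₙ²: ωₙ = √3 ≈ 1.732 rad/s and ζ = 1/(2·√3) ≈ 0.2887.
ζωₙ = 1/2 = 0.5, so ω_d = ωₙ√(1−ζ²) = √(ωₙ² − (ζωₙ)²) = √(3 − 0.5²) = √2.75 ≈ 1.658 rad/s.

ω_d ≈ 1.658 rad/s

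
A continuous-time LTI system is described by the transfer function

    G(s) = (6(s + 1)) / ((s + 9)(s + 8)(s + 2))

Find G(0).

At s = 0 each factor (s + a) contributes a and each (s^2 + bs + c) contributes c.
G(0) = 6·(1) / ((9) · (8) · (2)) = 6/144 = 1/24.

G(0) = 1/24 ≈ 0.04167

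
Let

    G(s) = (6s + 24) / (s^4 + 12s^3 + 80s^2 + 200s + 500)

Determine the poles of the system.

s = -5 ± 5j, -1 ± 3j

The poles are the roots of the denominator s^4 + 12s^3 + 80s^2 + 200s + 500 = 0.
No real roots exist; factor into two real quadratics: (s^2 + 10s + 50)(s^2 + 2s + 10) = 0.
Each quadratic gives a conjugate pair via the quadratic formula.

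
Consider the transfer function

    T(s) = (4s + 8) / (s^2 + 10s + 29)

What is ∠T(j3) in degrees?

∠T(j3) ≈ 0°

At s = j3: numerator = 8 + j12, denominator = 20 + j30.
∠T = ∠num − ∠den = 56.310° − (56.310°) = 0°.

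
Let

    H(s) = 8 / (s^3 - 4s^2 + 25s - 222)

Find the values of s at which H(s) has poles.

s = -1 + 6j, -1 - 6j, 6

The poles are the roots of the denominator s^3 - 4s^2 + 25s - 222 = 0.
Trying s = 6: the polynomial evaluates to 0, so (s - 6) is a factor.
Dividing out leaves s^2 + 2s + 37 = 0.
The quadratic formula then gives s = -1 ± 6j.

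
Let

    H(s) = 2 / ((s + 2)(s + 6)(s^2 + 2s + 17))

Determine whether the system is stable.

The poles can be read from the denominator factors: s = -2, -6, -1 ± 4j.
Since all poles lie strictly in the left half-plane, the system is stable.

stable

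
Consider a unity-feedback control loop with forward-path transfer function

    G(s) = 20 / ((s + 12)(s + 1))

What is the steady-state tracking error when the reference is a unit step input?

G(s) has no poles at the origin.
This is a Type 0 system. Kp = lim_{s→0} G(s) = 20/12 = 5/3.
e_ss = 1/(1 + Kp) = 1/(1 + 5/3) = 3/8 ≈ 0.3750.

e_ss = 0.3750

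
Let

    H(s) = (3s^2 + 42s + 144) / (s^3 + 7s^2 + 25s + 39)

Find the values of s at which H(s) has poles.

s = -2 + 3j, -2 - 3j, -3

The poles are the roots of the denominator s^3 + 7s^2 + 25s + 39 = 0.
Trying s = -3: the polynomial evaluates to 0, so (s + 3) is a factor.
Dividing out leaves s^2 + 4s + 13 = 0.
The quadratic formula then gives s = -2 ± 3j.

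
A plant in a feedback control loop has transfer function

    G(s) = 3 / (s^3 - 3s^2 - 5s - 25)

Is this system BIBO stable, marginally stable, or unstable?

unstable

The denominator s^3 - 3s^2 - 5s - 25 factors as (s - 5)(s^2 + 2s + 5), giving poles at s = 5, -1 + 2j, -1 - 2j.
Since the pole(s) at s = 5 lie in the right half-plane, the system is unstable.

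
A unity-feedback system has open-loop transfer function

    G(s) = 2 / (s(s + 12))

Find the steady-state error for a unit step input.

e_ss = 0

G(s) has one pole at the origin.
This is a Type 1 system; for a step input the steady-state error is zero.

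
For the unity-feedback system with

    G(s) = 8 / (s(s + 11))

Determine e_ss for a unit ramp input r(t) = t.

G(s) has one pole at the origin.
This is a Type 1 system. Kv = lim_{s→0} s·G(s) = 8/11.
e_ss = 1/Kv = 1/(8/11) = 11/8 ≈ 1.375.

e_ss = 1.375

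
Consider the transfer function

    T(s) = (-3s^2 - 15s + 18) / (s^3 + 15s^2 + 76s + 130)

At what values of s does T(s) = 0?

Set the numerator to zero: -3s^2 - 15s + 18 = 0, i.e. -3·(s^2 + 5s - 6) = 0.
Factoring: (s + 6)(s - 1) = 0.

s = -6, 1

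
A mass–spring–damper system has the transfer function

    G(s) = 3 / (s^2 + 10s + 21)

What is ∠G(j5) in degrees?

∠G(j5) ≈ -94.57°

At s = j5: numerator = 3, denominator = -4 + j50.
∠G = ∠num − ∠den = 0° − (94.574°) = -94.57°.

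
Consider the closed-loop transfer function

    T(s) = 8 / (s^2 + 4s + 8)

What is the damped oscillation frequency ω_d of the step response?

ω_d = 2 rad/s

Comparing s^2 + 4s + 8 to s^2 + 2ζωₙs + ωₙ²: ωₙ = √8 ≈ 2.828 rad/s and ζ = 4/(2·√8) ≈ 0.7071.
ζωₙ = 4/2 = 2, so ω_d = ωₙ√(1−ζ²) = √(ωₙ² − (ζωₙ)²) = √(8 − 2²) = √4 = 2 rad/s.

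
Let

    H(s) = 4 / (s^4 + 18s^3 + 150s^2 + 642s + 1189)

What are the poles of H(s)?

The poles are the roots of the denominator s^4 + 18s^3 + 150s^2 + 642s + 1189 = 0.
No real roots exist; factor into two real quadratics: (s^2 + 10s + 29)(s^2 + 8s + 41) = 0.
Each quadratic gives a conjugate pair via the quadratic formula.

s = -5 ± 2j, -4 ± 5j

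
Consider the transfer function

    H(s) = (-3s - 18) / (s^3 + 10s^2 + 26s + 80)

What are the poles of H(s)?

s = -1 ± 3j, -8

The poles are the roots of the denominator s^3 + 10s^2 + 26s + 80 = 0.
Trying s = -8: the polynomial evaluates to 0, so (s + 8) is a factor.
Dividing out leaves s^2 + 2s + 10 = 0.
The quadratic formula then gives s = -1 ± 3j.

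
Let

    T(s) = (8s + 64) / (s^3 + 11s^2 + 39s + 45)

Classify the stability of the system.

stable

The denominator s^3 + 11s^2 + 39s + 45 factors as (s + 3)^2(s + 5), giving poles at s = -3, -3, -5.
Since all poles lie strictly in the left half-plane, the system is stable.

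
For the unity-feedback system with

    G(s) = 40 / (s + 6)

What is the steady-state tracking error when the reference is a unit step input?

e_ss = 0.1304

G(s) has no poles at the origin.
This is a Type 0 system. Kp = lim_{s→0} G(s) = 40/6 = 20/3.
e_ss = 1/(1 + Kp) = 1/(1 + 20/3) = 3/23 ≈ 0.1304.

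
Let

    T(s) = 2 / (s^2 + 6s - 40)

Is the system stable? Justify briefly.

The denominator s^2 + 6s - 40 factors as (s - 4)(s + 10), giving poles at s = 4, -10.
Since the pole(s) at s = 4 lie in the right half-plane, the system is unstable.

unstable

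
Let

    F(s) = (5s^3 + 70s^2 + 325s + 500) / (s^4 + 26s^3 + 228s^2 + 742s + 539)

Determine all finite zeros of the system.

Set the numerator to zero: 5s^3 + 70s^2 + 325s + 500 = 0, i.e. 5·(s^3 + 14s^2 + 65s + 100) = 0.
Factoring: (s + 5)^2(s + 4) = 0.

s = -5, -4, -5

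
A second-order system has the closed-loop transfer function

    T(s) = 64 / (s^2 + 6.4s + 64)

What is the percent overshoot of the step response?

%OS ≈ 25.4%

Comparing s^2 + 6.4s + 64 to s^2 + 2ζωₙs + ωₙ²: ωₙ = 8 rad/s and ζ = 6.4/(2·8) = 0.4.
%OS = 100·exp(−πζ/√(1−ζ²)) = 100·exp(−π·0.4/√(1−0.4²)) ≈ 25.4%.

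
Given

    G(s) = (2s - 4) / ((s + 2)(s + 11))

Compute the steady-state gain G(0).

G(0) = -2/11 ≈ -0.1818

Set s = 0: G(0) = (-4) / (22) = -2/11.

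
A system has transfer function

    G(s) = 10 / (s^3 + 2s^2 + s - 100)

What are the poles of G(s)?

The poles are the roots of the denominator s^3 + 2s^2 + s - 100 = 0.
Trying s = 4: the polynomial evaluates to 0, so (s - 4) is a factor.
Dividing out leaves s^2 + 6s + 25 = 0.
The quadratic formula then gives s = -3 ± 4j.

s = -3 ± 4j, 4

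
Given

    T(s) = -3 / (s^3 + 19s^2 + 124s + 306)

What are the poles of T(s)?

The poles are the roots of the denominator s^3 + 19s^2 + 124s + 306 = 0.
Trying s = -9: the polynomial evaluates to 0, so (s + 9) is a factor.
Dividing out leaves s^2 + 10s + 34 = 0.
The quadratic formula then gives s = -5 ± 3j.

s = -5 + 3j, -5 - 3j, -9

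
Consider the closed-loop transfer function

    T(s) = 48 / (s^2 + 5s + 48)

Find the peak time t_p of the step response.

Comparing s^2 + 5s + 48 to s^2 + 2ζωₙs + ωₙ²: ωₙ = √48 ≈ 6.928 rad/s and ζ = 5/(2·√48) ≈ 0.3608.
ζωₙ = 5/2 = 2.5, so ω_d = ωₙ√(1−ζ²) = √(ωₙ² − (ζωₙ)²) = √(48 − 2.5²) = √41.75 ≈ 6.461 rad/s.
t_p = π/ω_d = π/6.461 ≈ 0.4862 s.

t_p ≈ 0.4862 s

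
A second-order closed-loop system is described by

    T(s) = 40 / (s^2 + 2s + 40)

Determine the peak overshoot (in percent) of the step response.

Comparing s^2 + 2s + 40 to s^2 + 2ζωₙs + ωₙ²: ωₙ = √40 ≈ 6.325 rad/s and ζ = 2/(2·√40) ≈ 0.1581.
%OS = 100·exp(−πζ/√(1−ζ²)) = 100·exp(−π·0.1581/√(1−0.1581²)) ≈ 60.5%.

%OS ≈ 60.5%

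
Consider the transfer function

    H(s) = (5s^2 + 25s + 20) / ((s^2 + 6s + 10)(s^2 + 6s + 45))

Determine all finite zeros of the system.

Set the numerator to zero: 5s^2 + 25s + 20 = 0, i.e. 5·(s^2 + 5s + 4) = 0.
Factoring: (s + 4)(s + 1) = 0.

s = -4, -1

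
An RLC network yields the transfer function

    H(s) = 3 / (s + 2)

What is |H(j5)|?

Substitute s = j5: numerator = 3, denominator = 2 + j5.
|H(j5)| = |3| / |2 + j5| = 3 / 5.3852 ≈ 0.5571.

|H(j5)| ≈ 0.5571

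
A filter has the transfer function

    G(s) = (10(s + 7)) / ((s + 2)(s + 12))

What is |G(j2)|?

|G(j2)| ≈ 2.116

Substitute s = j2: numerator = 70 + j20, denominator = 20 + j28.
|G(j2)| = |70 + j20| / |20 + j28| = 72.801 / 34.409 ≈ 2.116.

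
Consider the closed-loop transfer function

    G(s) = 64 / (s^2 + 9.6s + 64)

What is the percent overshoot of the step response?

Comparing s^2 + 9.6s + 64 to s^2 + 2ζωₙs + ωₙ²: ωₙ = 8 rad/s and ζ = 9.6/(2·8) = 0.6.
%OS = 100·exp(−πζ/√(1−ζ²)) = 100·exp(−π·0.6/√(1−0.6²)) ≈ 9.48%.

%OS ≈ 9.48%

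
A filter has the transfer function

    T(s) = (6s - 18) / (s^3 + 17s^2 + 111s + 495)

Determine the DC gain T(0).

Set s = 0: T(0) = (-18) / (495) = -2/55.

T(0) = -2/55 ≈ -0.03636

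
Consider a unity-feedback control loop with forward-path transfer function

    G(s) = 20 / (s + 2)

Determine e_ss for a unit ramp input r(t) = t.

e_ss = ∞

G(s) has no poles at the origin.
This is a Type 0 system; Kv = lim_{s→0} s·G(s) = 0, so the steady-state error for a ramp input is infinite.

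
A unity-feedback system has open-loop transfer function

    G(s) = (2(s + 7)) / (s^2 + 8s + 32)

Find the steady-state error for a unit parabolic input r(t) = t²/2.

e_ss = ∞

G(s) has no poles at the origin.
This is a Type 0 system; Ka = lim_{s→0} s^2·G(s) = 0, so the steady-state error for a parabola input is infinite.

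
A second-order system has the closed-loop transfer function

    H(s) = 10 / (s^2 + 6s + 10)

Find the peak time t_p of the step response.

Comparing s^2 + 6s + 10 to s^2 + 2ζωₙs + ωₙ²: ωₙ = √10 ≈ 3.162 rad/s and ζ = 6/(2·√10) ≈ 0.9487.
ζωₙ = 6/2 = 3, so ω_d = ωₙ√(1−ζ²) = √(ωₙ² − (ζωₙ)²) = √(10 − 3²) = √1 = 1 rad/s.
t_p = π/ω_d = π/1 ≈ 3.142 s.

t_p ≈ 3.142 s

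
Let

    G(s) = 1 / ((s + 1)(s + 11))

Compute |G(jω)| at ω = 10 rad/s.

|G(j10)| ≈ 0.006693

Substitute s = j10: numerator = 1, denominator = -89 + j120.
|G(j10)| = |1| / |-89 + j120| = 1 / 149.40 ≈ 0.006693.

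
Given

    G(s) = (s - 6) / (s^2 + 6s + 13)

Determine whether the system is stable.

stable

The poles can be read from the denominator factors: s = -3 + 2j, -3 - 2j.
Since all poles lie strictly in the left half-plane, the system is stable.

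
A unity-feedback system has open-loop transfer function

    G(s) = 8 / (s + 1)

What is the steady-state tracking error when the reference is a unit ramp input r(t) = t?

G(s) has no poles at the origin.
This is a Type 0 system; Kv = lim_{s→0} s·G(s) = 0, so the steady-state error for a ramp input is infinite.

e_ss = ∞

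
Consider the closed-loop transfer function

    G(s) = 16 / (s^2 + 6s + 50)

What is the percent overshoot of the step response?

%OS ≈ 22.9%

Comparing s^2 + 6s + 50 to s^2 + 2ζωₙs + ωₙ²: ωₙ = √50 ≈ 7.071 rad/s and ζ = 6/(2·√50) ≈ 0.4243.
%OS = 100·exp(−πζ/√(1−ζ²)) = 100·exp(−π·0.4243/√(1−0.4243²)) ≈ 22.9%.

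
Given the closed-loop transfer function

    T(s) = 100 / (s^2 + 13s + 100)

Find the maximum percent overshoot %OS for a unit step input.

%OS ≈ 6.81%

Comparing s^2 + 13s + 100 to s^2 + 2ζωₙs + ωₙ²: ωₙ = 10 rad/s and ζ = 13/(2·10) = 0.65.
%OS = 100·exp(−πζ/√(1−ζ²)) = 100·exp(−π·0.65/√(1−0.65²)) ≈ 6.81%.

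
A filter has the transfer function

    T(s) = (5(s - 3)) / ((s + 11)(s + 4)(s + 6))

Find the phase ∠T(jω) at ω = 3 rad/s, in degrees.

At s = j3: numerator = -15 + j15, denominator = 75 + j375.
∠T = ∠num − ∠den = 135° − (78.690°) = 56.31°.

∠T(j3) ≈ 56.31°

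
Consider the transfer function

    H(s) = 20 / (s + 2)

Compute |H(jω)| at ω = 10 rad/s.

Substitute s = j10: numerator = 20, denominator = 2 + j10.
|H(j10)| = |20| / |2 + j10| = 20 / 10.198 ≈ 1.961.

|H(j10)| ≈ 1.961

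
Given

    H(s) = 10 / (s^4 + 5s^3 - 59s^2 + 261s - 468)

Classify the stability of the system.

unstable

The denominator s^4 + 5s^3 - 59s^2 + 261s - 468 factors as (s^2 - 4s + 13)(s - 3)(s + 12), giving poles at s = 2 + 3j, 2 - 3j, 3, -12.
Since the pole(s) at s = 2 + 3j, 2 - 3j, 3 lie in the right half-plane, the system is unstable.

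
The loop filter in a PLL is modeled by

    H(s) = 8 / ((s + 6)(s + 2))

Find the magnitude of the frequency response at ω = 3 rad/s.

Substitute s = j3: numerator = 8, denominator = 3 + j24.
|H(j3)| = |8| / |3 + j24| = 8 / 24.187 ≈ 0.3308.

|H(j3)| ≈ 0.3308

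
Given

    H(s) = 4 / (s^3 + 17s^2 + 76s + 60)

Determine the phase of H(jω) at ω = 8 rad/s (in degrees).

At s = j8: numerator = 4, denominator = -1028 + j96.
∠H = ∠num − ∠den = 0° − (174.66°) = -174.7°.

∠H(j8) ≈ -174.7°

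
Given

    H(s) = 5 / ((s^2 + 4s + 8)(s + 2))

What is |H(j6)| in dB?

|H(j6)|_dB ≈ -33.4 dB

Substitute s = j6: numerator = 5, denominator = -200 - j120.
|H(j6)| = |5| / |-200 - j120| = 5 / 233.24 ≈ 0.02144.
In decibels: 20·log₁₀(0.02144) ≈ -33.4 dB.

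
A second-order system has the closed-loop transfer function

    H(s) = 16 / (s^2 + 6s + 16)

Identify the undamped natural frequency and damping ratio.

Compare the denominator to the standard form s^2 + 2ζωₙs + ωₙ².
ωₙ² = 16, so ωₙ = 4 rad/s.
2ζωₙ = 6, so ζ = 6/(2·4) = 0.75.

ωₙ = 4 rad/s, ζ = 0.75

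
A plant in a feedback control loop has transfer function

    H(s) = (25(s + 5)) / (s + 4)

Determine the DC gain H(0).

H(0) = 125/4 ≈ 31.25

At s = 0 each factor (s + a) contributes a and each (s^2 + bs + c) contributes c.
H(0) = 25·(5) / ((4)) = 125/4 = 125/4.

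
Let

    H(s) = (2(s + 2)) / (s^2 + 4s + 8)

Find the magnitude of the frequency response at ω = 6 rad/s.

Substitute s = j6: numerator = 4 + j12, denominator = -28 + j24.
|H(j6)| = |4 + j12| / |-28 + j24| = 12.649 / 36.878 ≈ 0.3430.

|H(j6)| ≈ 0.3430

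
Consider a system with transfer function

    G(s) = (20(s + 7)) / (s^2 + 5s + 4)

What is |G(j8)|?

Substitute s = j8: numerator = 140 + j160, denominator = -60 + j40.
|G(j8)| = |140 + j160| / |-60 + j40| = 212.60 / 72.111 ≈ 2.948.

|G(j8)| ≈ 2.948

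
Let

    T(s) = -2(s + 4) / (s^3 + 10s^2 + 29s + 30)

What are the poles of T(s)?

The poles are the roots of the denominator s^3 + 10s^2 + 29s + 30 = 0.
Trying s = -6: the polynomial evaluates to 0, so (s + 6) is a factor.
Dividing out leaves s^2 + 4s + 5 = 0.
The quadratic formula then gives s = -2 ± 1j.

s = -2 + j, -2 - j, -6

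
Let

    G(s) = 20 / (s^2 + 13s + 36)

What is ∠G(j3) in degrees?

At s = j3: numerator = 20, denominator = 27 + j39.
∠G = ∠num − ∠den = 0° − (55.305°) = -55.30°.

∠G(j3) ≈ -55.30°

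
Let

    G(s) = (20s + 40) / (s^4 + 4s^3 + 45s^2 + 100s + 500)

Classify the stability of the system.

marginally stable

The denominator s^4 + 4s^3 + 45s^2 + 100s + 500 factors as (s^2 + 25)(s^2 + 4s + 20), giving poles at s = 5j, -5j, -2 + 4j, -2 - 4j.
Since the simple pole(s) at s = ±5j lie on the jω-axis with none in the right half-plane, the system is marginally stable.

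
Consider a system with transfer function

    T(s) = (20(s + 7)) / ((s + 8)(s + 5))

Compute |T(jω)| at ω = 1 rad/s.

|T(j1)| ≈ 3.440

Substitute s = j1: numerator = 140 + j20, denominator = 39 + j13.
|T(j1)| = |140 + j20| / |39 + j13| = 141.42 / 41.110 ≈ 3.440.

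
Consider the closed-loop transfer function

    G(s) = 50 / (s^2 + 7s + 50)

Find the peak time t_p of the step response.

Comparing s^2 + 7s + 50 to s^2 + 2ζωₙs + ωₙ²: ωₙ = √50 ≈ 7.071 rad/s and ζ = 7/(2·√50) ≈ 0.4950.
ζωₙ = 7/2 = 3.5, so ω_d = ωₙ√(1−ζ²) = √(ωₙ² − (ζωₙ)²) = √(50 − 3.5²) = √37.75 ≈ 6.144 rad/s.
t_p = π/ω_d = π/6.144 ≈ 0.5113 s.

t_p ≈ 0.5113 s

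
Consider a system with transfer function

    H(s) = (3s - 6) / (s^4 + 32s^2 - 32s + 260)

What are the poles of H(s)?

s = 1 ± 3j, -1 ± 5j

The poles are the roots of the denominator s^4 + 32s^2 - 32s + 260 = 0.
No real roots exist; factor into two real quadratics: (s^2 - 2s + 10)(s^2 + 2s + 26) = 0.
Each quadratic gives a conjugate pair via the quadratic formula.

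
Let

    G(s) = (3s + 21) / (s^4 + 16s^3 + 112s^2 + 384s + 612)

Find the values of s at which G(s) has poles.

s = -5 ± 3j, -3 ± 3j

The poles are the roots of the denominator s^4 + 16s^3 + 112s^2 + 384s + 612 = 0.
No real roots exist; factor into two real quadratics: (s^2 + 10s + 34)(s^2 + 6s + 18) = 0.
Each quadratic gives a conjugate pair via the quadratic formula.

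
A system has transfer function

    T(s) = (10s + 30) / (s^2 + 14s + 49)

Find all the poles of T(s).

s = -7, -7

The poles are the roots of the denominator s^2 + 14s + 49 = 0.
Factoring: (s + 7)^2 = 0, so s = -7 and s = -7.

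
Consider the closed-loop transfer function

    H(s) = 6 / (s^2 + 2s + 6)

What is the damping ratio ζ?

Compare the denominator to the standard form s^2 + 2ζωₙs + ωₙ².
ωₙ² = 6, so ωₙ = √6 ≈ 2.449 rad/s.
2ζωₙ = 2, so ζ = 2/(2·√6) ≈ 0.4082.

ζ ≈ 0.4082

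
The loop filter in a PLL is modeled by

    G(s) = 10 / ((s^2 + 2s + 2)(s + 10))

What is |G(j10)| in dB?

|G(j10)|_dB ≈ -43.0 dB

Substitute s = j10: numerator = 10, denominator = -1180 - j780.
|G(j10)| = |10| / |-1180 - j780| = 10 / 1414.5 ≈ 0.007070.
In decibels: 20·log₁₀(0.007070) ≈ -43.0 dB.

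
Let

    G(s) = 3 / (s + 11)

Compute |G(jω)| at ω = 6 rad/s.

Substitute s = j6: numerator = 3, denominator = 11 + j6.
|G(j6)| = |3| / |11 + j6| = 3 / 12.530 ≈ 0.2394.

|G(j6)| ≈ 0.2394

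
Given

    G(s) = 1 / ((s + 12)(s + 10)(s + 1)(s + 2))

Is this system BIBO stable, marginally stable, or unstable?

The poles can be read from the denominator factors: s = -12, -10, -1, -2.
Since all poles lie strictly in the left half-plane, the system is stable.

stable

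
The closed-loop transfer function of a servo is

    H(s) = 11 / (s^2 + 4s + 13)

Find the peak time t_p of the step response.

t_p ≈ 1.047 s

Comparing s^2 + 4s + 13 to s^2 + 2ζωₙs + ωₙ²: ωₙ = √13 ≈ 3.606 rad/s and ζ = 4/(2·√13) ≈ 0.5547.
ζωₙ = 4/2 = 2, so ω_d = ωₙ√(1−ζ²) = √(ωₙ² − (ζωₙ)²) = √(13 − 2²) = √9 = 3 rad/s.
t_p = π/ω_d = π/3 ≈ 1.047 s.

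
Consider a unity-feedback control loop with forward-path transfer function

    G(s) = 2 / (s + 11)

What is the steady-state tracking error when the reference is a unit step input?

G(s) has no poles at the origin.
This is a Type 0 system. Kp = lim_{s→0} G(s) = 2/11.
e_ss = 1/(1 + Kp) = 1/(1 + 2/11) = 11/13 ≈ 0.8462.

e_ss = 0.8462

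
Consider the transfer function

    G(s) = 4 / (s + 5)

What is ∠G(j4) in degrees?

∠G(j4) ≈ -38.66°

At s = j4: numerator = 4, denominator = 5 + j4.
∠G = ∠num − ∠den = 0° − (38.660°) = -38.66°.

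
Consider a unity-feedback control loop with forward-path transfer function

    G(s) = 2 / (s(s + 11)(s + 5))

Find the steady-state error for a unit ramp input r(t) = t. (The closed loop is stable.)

G(s) has one pole at the origin.
This is a Type 1 system. Kv = lim_{s→0} s·G(s) = 2/55.
e_ss = 1/Kv = 1/(2/55) = 55/2 ≈ 27.50.

e_ss = 27.50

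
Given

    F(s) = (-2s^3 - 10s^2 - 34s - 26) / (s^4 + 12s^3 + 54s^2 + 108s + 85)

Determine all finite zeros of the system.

Set the numerator to zero: -2s^3 - 10s^2 - 34s - 26 = 0, i.e. -2·(s^3 + 5s^2 + 17s + 13) = 0.
Factoring: (s^2 + 4s + 13)(s + 1) = 0.

s = -2 ± 3j, -1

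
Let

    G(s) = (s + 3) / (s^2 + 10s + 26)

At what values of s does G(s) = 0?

Set the numerator to zero: s + 3 = 0.
So s = -3.

s = -3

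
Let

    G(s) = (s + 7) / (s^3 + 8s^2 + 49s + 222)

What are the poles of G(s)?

The poles are the roots of the denominator s^3 + 8s^2 + 49s + 222 = 0.
Trying s = -6: the polynomial evaluates to 0, so (s + 6) is a factor.
Dividing out leaves s^2 + 2s + 37 = 0.
The quadratic formula then gives s = -1 ± 6j.

s = -1 + 6j, -1 - 6j, -6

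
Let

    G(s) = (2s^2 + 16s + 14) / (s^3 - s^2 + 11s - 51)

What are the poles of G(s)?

s = 3, -1 ± 4j

The poles are the roots of the denominator s^3 - s^2 + 11s - 51 = 0.
Trying s = 3: the polynomial evaluates to 0, so (s - 3) is a factor.
Dividing out leaves s^2 + 2s + 17 = 0.
The quadratic formula then gives s = -1 ± 4j.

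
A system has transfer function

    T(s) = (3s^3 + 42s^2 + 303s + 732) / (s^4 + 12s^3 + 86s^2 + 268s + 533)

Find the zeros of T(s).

Set the numerator to zero: 3s^3 + 42s^2 + 303s + 732 = 0, i.e. 3·(s^3 + 14s^2 + 101s + 244) = 0.
Factoring: (s + 4)(s^2 + 10s + 61) = 0.

s = -4, -5 ± 6j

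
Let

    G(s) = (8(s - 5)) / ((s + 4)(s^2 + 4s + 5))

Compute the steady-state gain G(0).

G(0) = -2

At s = 0 each factor (s + a) contributes a and each (s^2 + bs + c) contributes c.
G(0) = 8·(-5) / ((4) · (5)) = -40/20 = -2.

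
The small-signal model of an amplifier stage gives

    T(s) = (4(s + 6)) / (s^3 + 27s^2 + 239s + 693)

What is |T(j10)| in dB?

|T(j10)|_dB ≈ -34.4 dB

Substitute s = j10: numerator = 24 + j40, denominator = -2007 + j1390.
|T(j10)| = |24 + j40| / |-2007 + j1390| = 46.648 / 2441.3 ≈ 0.01911.
In decibels: 20·log₁₀(0.01911) ≈ -34.4 dB.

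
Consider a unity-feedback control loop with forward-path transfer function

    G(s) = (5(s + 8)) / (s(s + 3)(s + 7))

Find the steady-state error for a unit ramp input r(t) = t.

e_ss = 0.5250

G(s) has one pole at the origin.
This is a Type 1 system. Kv = lim_{s→0} s·G(s) = 40/21.
e_ss = 1/Kv = 1/(40/21) = 21/40 ≈ 0.5250.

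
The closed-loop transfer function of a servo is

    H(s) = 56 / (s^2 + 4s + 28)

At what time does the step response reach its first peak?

t_p ≈ 0.6413 s

Comparing s^2 + 4s + 28 to s^2 + 2ζωₙs + ωₙ²: ωₙ = √28 ≈ 5.292 rad/s and ζ = 4/(2·√28) ≈ 0.3780.
ζωₙ = 4/2 = 2, so ω_d = ωₙ√(1−ζ²) = √(ωₙ² − (ζωₙ)²) = √(28 − 2²) = √24 ≈ 4.899 rad/s.
t_p = π/ω_d = π/4.899 ≈ 0.6413 s.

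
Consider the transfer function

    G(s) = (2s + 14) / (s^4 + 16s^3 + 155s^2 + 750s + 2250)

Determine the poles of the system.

The poles are the roots of the denominator s^4 + 16s^3 + 155s^2 + 750s + 2250 = 0.
No real roots exist; factor into two real quadratics: (s^2 + 10s + 50)(s^2 + 6s + 45) = 0.
Each quadratic gives a conjugate pair via the quadratic formula.

s = -5 + 5j, -5 - 5j, -3 + 6j, -3 - 6j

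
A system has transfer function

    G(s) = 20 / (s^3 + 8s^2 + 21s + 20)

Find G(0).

Set s = 0: G(0) = (20) / (20) = 1.

G(0) = 1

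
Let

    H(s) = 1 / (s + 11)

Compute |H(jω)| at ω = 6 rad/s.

Substitute s = j6: numerator = 1, denominator = 11 + j6.
|H(j6)| = |1| / |11 + j6| = 1 / 12.530 ≈ 0.07981.

|H(j6)| ≈ 0.07981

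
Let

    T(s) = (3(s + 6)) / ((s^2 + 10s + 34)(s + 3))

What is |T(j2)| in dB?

|T(j2)|_dB ≈ -16.7 dB

Substitute s = j2: numerator = 18 + j6, denominator = 50 + j120.
|T(j2)| = |18 + j6| / |50 + j120| = 18.974 / 130 ≈ 0.1460.
In decibels: 20·log₁₀(0.1460) ≈ -16.7 dB.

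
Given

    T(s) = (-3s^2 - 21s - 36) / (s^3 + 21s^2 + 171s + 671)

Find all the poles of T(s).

s = -5 + 6j, -5 - 6j, -11

The poles are the roots of the denominator s^3 + 21s^2 + 171s + 671 = 0.
Trying s = -11: the polynomial evaluates to 0, so (s + 11) is a factor.
Dividing out leaves s^2 + 10s + 61 = 0.
The quadratic formula then gives s = -5 ± 6j.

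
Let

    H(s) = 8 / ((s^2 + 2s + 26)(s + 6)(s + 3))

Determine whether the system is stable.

stable

The poles can be read from the denominator factors: s = -1 ± 5j, -6, -3.
Since all poles lie strictly in the left half-plane, the system is stable.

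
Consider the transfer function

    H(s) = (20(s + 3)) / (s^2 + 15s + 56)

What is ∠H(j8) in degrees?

∠H(j8) ≈ -24.37°

At s = j8: numerator = 60 + j160, denominator = -8 + j120.
∠H = ∠num − ∠den = 69.444° − (93.814°) = -24.37°.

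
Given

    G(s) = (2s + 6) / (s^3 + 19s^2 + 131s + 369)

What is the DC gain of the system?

G(0) = 2/123 ≈ 0.01626

Set s = 0: G(0) = (6) / (369) = 2/123.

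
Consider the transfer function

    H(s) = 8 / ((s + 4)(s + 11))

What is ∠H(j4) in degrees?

At s = j4: numerator = 8, denominator = 28 + j60.
∠H = ∠num − ∠den = 0° − (64.983°) = -64.98°.

∠H(j4) ≈ -64.98°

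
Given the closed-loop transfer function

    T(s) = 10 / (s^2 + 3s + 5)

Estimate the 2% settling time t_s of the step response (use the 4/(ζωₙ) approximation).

Comparing s^2 + 3s + 5 to s^2 + 2ζωₙs + ωₙ²: ωₙ = √5 ≈ 2.236 rad/s and ζ = 3/(2·√5) ≈ 0.6708.
ζωₙ = 3/2 = 1.5, so t_s ≈ 4/(ζωₙ) = 4/1.5 ≈ 2.667 s.

t_s ≈ 2.667 s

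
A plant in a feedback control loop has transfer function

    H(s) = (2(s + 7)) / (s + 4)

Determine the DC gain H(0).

H(0) = 7/2 ≈ 3.500

Set s = 0: H(0) = (14) / (4) = 7/2.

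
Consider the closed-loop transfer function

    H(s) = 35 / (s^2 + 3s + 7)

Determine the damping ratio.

ζ ≈ 0.5669

Compare the denominator to the standard form s^2 + 2ζωₙs + ωₙ².
ωₙ² = 7, so ωₙ = √7 ≈ 2.646 rad/s.
2ζωₙ = 3, so ζ = 3/(2·√7) ≈ 0.5669.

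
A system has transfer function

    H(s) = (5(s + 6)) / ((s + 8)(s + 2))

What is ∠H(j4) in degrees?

∠H(j4) ≈ -56.31°

At s = j4: numerator = 30 + j20, denominator = j40.
∠H = ∠num − ∠den = 33.690° − (90°) = -56.31°.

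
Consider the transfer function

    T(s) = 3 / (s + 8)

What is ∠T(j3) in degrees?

At s = j3: numerator = 3, denominator = 8 + j3.
∠T = ∠num − ∠den = 0° − (20.556°) = -20.56°.

∠T(j3) ≈ -20.56°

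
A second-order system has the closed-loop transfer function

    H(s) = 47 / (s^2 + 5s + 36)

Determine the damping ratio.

ζ ≈ 0.4167

Compare the denominator to the standard form s^2 + 2ζωₙs + ωₙ².
ωₙ² = 36, so ωₙ = 6 rad/s.
2ζωₙ = 5, so ζ = 5/(2·6) ≈ 0.4167.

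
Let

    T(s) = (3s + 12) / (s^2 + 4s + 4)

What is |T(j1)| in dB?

Substitute s = j1: numerator = 12 + j3, denominator = 3 + j4.
|T(j1)| = |12 + j3| / |3 + j4| = 12.369 / 5 ≈ 2.474.
In decibels: 20·log₁₀(2.474) ≈ 7.87 dB.

|T(j1)|_dB ≈ 7.87 dB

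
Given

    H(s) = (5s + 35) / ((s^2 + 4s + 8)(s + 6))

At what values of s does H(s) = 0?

Set the numerator to zero: 5s + 35 = 0, i.e. 5·(s + 7) = 0.
So s = -7.

s = -7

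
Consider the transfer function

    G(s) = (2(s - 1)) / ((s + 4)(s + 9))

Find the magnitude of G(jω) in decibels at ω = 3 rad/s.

|G(j3)|_dB ≈ -17.5 dB

Substitute s = j3: numerator = -2 + j6, denominator = 27 + j39.
|G(j3)| = |-2 + j6| / |27 + j39| = 6.3246 / 47.434 ≈ 0.1333.
In decibels: 20·log₁₀(0.1333) ≈ -17.5 dB.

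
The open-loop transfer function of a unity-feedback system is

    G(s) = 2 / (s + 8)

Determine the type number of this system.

Type 0

The denominator has no factor of s at the origin — no free integrator — so this is a Type 0 system.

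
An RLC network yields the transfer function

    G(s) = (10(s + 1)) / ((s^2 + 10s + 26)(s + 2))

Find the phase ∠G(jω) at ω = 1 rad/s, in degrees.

At s = j1: numerator = 10 + j10, denominator = 40 + j45.
∠G = ∠num − ∠den = 45° − (48.366°) = -3.366°.

∠G(j1) ≈ -3.366°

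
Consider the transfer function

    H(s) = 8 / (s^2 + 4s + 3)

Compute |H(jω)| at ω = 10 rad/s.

Substitute s = j10: numerator = 8, denominator = -97 + j40.
|H(j10)| = |8| / |-97 + j40| = 8 / 104.92 ≈ 0.07625.

|H(j10)| ≈ 0.07625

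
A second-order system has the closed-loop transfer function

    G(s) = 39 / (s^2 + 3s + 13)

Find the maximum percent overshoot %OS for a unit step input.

Comparing s^2 + 3s + 13 to s^2 + 2ζωₙs + ωₙ²: ωₙ = √13 ≈ 3.606 rad/s and ζ = 3/(2·√13) ≈ 0.4160.
%OS = 100·exp(−πζ/√(1−ζ²)) = 100·exp(−π·0.4160/√(1−0.4160²)) ≈ 23.8%.

%OS ≈ 23.8%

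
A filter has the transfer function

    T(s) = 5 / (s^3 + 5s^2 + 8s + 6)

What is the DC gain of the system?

T(0) = 5/6 ≈ 0.8333

Set s = 0: T(0) = (5) / (6) = 5/6.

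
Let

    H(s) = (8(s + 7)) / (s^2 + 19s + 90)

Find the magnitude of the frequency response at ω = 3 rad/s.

Substitute s = j3: numerator = 56 + j24, denominator = 81 + j57.
|H(j3)| = |56 + j24| / |81 + j57| = 60.926 / 99.045 ≈ 0.6151.

|H(j3)| ≈ 0.6151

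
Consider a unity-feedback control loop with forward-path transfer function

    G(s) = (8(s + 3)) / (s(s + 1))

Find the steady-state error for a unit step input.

e_ss = 0

G(s) has one pole at the origin.
This is a Type 1 system; for a step input the steady-state error is zero.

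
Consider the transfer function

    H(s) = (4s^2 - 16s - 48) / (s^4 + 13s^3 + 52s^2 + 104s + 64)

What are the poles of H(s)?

The poles are the roots of the denominator s^4 + 13s^3 + 52s^2 + 104s + 64 = 0.
Trying s = -8: the polynomial evaluates to 0, so (s + 8) is a factor.
Dividing out leaves s^3 + 5s^2 + 12s + 8 = 0.
This factors further as (s + 1)(s^2 + 4s + 8) = 0.

s = -8, -1, -2 ± 2j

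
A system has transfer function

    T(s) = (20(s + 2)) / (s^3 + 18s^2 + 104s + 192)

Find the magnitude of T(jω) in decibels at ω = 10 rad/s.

Substitute s = j10: numerator = 40 + j200, denominator = -1608 + j40.
|T(j10)| = |40 + j200| / |-1608 + j40| = 203.96 / 1608.5 ≈ 0.1268.
In decibels: 20·log₁₀(0.1268) ≈ -17.9 dB.

|T(j10)|_dB ≈ -17.9 dB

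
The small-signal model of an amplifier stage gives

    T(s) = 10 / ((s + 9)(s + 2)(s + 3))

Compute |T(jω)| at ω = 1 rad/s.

Substitute s = j1: numerator = 10, denominator = 40 + j50.
|T(j1)| = |10| / |40 + j50| = 10 / 64.031 ≈ 0.1562.

|T(j1)| ≈ 0.1562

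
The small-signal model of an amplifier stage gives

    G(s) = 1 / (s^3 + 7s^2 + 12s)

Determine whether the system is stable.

The denominator s^3 + 7s^2 + 12s factors as s(s + 4)(s + 3), giving poles at s = 0, -4, -3.
Since the simple pole(s) at s = 0 lie on the jω-axis with none in the right half-plane, the system is marginally stable.

marginally stable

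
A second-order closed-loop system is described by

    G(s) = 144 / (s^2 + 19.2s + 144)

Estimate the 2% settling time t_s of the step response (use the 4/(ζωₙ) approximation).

Comparing s^2 + 19.2s + 144 to s^2 + 2ζωₙs + ωₙ²: ωₙ = 12 rad/s and ζ = 19.2/(2·12) = 0.8.
ζωₙ = 19.2/2 = 9.6, so t_s ≈ 4/(ζωₙ) = 4/9.6 ≈ 0.4167 s.

t_s ≈ 0.4167 s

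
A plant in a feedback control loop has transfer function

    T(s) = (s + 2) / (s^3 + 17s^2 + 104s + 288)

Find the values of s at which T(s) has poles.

The poles are the roots of the denominator s^3 + 17s^2 + 104s + 288 = 0.
Trying s = -9: the polynomial evaluates to 0, so (s + 9) is a factor.
Dividing out leaves s^2 + 8s + 32 = 0.
The quadratic formula then gives s = -4 ± 4j.

s = -4 ± 4j, -9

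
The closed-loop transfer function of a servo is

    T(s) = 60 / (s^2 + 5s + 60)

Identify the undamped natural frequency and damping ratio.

ωₙ ≈ 7.746 rad/s, ζ ≈ 0.3227

Compare the denominator to the standard form s^2 + 2ζωₙs + ωₙ².
ωₙ² = 60, so ωₙ = √60 ≈ 7.746 rad/s.
2ζωₙ = 5, so ζ = 5/(2·√60) ≈ 0.3227.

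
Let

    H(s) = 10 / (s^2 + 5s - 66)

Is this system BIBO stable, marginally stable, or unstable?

The denominator s^2 + 5s - 66 factors as (s + 11)(s - 6), giving poles at s = -11, 6.
Since the pole(s) at s = 6 lie in the right half-plane, the system is unstable.

unstable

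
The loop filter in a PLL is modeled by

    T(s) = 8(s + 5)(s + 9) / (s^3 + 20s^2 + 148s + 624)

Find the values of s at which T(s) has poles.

The poles are the roots of the denominator s^3 + 20s^2 + 148s + 624 = 0.
Trying s = -12: the polynomial evaluates to 0, so (s + 12) is a factor.
Dividing out leaves s^2 + 8s + 52 = 0.
The quadratic formula then gives s = -4 ± 6j.

s = -4 ± 6j, -12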